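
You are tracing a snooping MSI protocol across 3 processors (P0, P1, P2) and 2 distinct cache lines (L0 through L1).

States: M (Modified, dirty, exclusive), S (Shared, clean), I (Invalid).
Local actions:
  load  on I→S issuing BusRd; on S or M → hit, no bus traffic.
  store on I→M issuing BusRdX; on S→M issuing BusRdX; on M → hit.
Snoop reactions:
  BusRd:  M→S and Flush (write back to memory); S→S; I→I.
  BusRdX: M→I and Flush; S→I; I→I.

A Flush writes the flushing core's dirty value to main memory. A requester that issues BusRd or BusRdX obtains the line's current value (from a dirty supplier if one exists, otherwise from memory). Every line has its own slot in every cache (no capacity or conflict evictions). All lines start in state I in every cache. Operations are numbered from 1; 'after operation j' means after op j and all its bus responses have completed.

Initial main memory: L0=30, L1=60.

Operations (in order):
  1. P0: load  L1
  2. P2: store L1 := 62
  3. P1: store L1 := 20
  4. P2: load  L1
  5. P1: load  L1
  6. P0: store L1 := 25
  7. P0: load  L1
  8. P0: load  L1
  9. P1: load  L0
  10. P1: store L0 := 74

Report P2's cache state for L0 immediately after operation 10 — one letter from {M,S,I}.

1. P0: load  L1  bus=[BusRd]  L1: P0=S P1=I P2=I  mem[L1]=60
2. P2: store L1 := 62  bus=[BusRdX]  L1: P0=I P1=I P2=M  mem[L1]=60
3. P1: store L1 := 20  bus=[BusRdX,Flush]  L1: P0=I P1=M P2=I  mem[L1]=62
4. P2: load  L1  bus=[BusRd,Flush]  L1: P0=I P1=S P2=S  mem[L1]=20
5. P1: load  L1  bus=[-]  L1: P0=I P1=S P2=S  mem[L1]=20
6. P0: store L1 := 25  bus=[BusRdX]  L1: P0=M P1=I P2=I  mem[L1]=20
7. P0: load  L1  bus=[-]  L1: P0=M P1=I P2=I  mem[L1]=20
8. P0: load  L1  bus=[-]  L1: P0=M P1=I P2=I  mem[L1]=20
9. P1: load  L0  bus=[BusRd]  L0: P0=I P1=S P2=I  mem[L0]=30
10. P1: store L0 := 74  bus=[BusRdX]  L0: P0=I P1=M P2=I  mem[L0]=30

state = I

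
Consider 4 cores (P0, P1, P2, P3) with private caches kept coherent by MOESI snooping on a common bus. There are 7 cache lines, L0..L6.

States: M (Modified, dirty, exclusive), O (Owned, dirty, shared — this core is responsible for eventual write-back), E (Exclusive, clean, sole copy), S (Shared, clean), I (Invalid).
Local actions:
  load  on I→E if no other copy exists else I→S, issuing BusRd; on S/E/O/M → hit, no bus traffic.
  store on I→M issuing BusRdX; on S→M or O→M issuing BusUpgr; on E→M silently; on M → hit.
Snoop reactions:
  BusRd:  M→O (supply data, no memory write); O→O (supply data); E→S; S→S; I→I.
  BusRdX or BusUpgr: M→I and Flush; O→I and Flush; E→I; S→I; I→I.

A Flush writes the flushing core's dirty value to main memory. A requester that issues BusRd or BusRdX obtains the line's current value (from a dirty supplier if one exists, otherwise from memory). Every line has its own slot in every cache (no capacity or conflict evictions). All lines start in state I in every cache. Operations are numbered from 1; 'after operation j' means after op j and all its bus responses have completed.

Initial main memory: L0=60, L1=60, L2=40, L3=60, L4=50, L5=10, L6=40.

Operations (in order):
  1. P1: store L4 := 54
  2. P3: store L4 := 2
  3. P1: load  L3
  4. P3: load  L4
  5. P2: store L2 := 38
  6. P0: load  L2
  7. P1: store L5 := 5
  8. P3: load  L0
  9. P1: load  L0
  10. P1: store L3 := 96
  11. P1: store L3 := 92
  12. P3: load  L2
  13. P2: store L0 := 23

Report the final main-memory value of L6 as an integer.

  op1 P1: store L4 := 54 → I/M/I/I on L4; bus BusRdX; mem=50
  op2 P3: store L4 := 2 → I/I/I/M on L4; bus BusRdX Flush; mem=54
  op3 P1: load  L3 → I/E/I/I on L3; bus BusRd; mem=60
  op4 P3: load  L4 → I/I/I/M on L4; bus (none); mem=54
  op5 P2: store L2 := 38 → I/I/M/I on L2; bus BusRdX; mem=40
  op6 P0: load  L2 → S/I/O/I on L2; bus BusRd; mem=40
  op7 P1: store L5 := 5 → I/M/I/I on L5; bus BusRdX; mem=10
  op8 P3: load  L0 → I/I/I/E on L0; bus BusRd; mem=60
  op9 P1: load  L0 → I/S/I/S on L0; bus BusRd; mem=60
  op10 P1: store L3 := 96 → I/M/I/I on L3; bus (none); mem=60
  op11 P1: store L3 := 92 → I/M/I/I on L3; bus (none); mem=60
  op12 P3: load  L2 → S/I/O/S on L2; bus BusRd; mem=40
  op13 P2: store L0 := 23 → I/I/M/I on L0; bus BusRdX; mem=60

memory[L6] = 40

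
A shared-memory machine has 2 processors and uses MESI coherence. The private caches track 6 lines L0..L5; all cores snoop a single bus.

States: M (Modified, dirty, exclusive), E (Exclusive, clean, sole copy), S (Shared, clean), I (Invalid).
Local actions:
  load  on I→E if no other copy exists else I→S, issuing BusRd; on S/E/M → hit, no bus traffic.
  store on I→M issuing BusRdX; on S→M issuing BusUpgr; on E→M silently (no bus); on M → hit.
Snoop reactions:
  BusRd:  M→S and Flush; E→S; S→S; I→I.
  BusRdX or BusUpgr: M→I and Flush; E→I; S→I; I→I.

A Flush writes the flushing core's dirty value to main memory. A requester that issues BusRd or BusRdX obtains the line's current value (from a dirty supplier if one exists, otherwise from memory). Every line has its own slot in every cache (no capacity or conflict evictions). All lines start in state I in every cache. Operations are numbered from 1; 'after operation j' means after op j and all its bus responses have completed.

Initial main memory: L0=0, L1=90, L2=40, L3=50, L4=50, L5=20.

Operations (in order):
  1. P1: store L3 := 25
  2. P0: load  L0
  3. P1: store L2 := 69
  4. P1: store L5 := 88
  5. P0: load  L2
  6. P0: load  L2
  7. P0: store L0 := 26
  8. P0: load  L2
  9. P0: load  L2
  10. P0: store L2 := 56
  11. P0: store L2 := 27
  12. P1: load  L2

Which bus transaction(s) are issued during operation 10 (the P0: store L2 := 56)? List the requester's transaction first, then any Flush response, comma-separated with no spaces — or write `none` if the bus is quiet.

  op1 P1: store L3 := 25 → I/M on L3; bus BusRdX; mem=50
  op2 P0: load  L0 → E/I on L0; bus BusRd; mem=0
  op3 P1: store L2 := 69 → I/M on L2; bus BusRdX; mem=40
  op4 P1: store L5 := 88 → I/M on L5; bus BusRdX; mem=20
  op5 P0: load  L2 → S/S on L2; bus BusRd Flush; mem=69
  op6 P0: load  L2 → S/S on L2; bus (none); mem=69
  op7 P0: store L0 := 26 → M/I on L0; bus (none); mem=0
  op8 P0: load  L2 → S/S on L2; bus (none); mem=69
  op9 P0: load  L2 → S/S on L2; bus (none); mem=69
  op10 P0: store L2 := 56 → M/I on L2; bus BusUpgr; mem=69
  op11 P0: store L2 := 27 → M/I on L2; bus (none); mem=69
  op12 P1: load  L2 → S/S on L2; bus BusRd Flush; mem=27

bus = BusUpgr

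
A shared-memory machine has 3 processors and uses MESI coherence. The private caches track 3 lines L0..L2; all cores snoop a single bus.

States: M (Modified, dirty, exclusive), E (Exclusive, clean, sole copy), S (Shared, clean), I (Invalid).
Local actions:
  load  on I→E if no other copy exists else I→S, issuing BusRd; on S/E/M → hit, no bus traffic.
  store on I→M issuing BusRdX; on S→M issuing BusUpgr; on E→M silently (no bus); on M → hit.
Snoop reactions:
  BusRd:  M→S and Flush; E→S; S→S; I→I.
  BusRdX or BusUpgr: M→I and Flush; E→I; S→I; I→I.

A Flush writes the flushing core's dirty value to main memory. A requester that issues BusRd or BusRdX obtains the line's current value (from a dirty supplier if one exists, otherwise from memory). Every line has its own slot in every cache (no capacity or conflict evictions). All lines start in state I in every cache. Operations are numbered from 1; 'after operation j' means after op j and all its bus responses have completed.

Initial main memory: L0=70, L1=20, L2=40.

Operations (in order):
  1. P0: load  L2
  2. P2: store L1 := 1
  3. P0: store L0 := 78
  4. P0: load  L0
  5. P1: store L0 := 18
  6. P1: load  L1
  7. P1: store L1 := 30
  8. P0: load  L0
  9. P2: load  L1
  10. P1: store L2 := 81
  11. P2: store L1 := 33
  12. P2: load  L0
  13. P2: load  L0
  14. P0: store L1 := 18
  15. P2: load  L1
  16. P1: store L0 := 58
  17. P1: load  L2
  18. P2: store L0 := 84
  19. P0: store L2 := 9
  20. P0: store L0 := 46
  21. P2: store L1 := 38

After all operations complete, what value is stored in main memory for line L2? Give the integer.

1. P0: load  L2  bus=[BusRd]  L2: P0=E P1=I P2=I  mem[L2]=40
2. P2: store L1 := 1  bus=[BusRdX]  L1: P0=I P1=I P2=M  mem[L1]=20
3. P0: store L0 := 78  bus=[BusRdX]  L0: P0=M P1=I P2=I  mem[L0]=70
4. P0: load  L0  bus=[-]  L0: P0=M P1=I P2=I  mem[L0]=70
5. P1: store L0 := 18  bus=[BusRdX,Flush]  L0: P0=I P1=M P2=I  mem[L0]=78
6. P1: load  L1  bus=[BusRd,Flush]  L1: P0=I P1=S P2=S  mem[L1]=1
7. P1: store L1 := 30  bus=[BusUpgr]  L1: P0=I P1=M P2=I  mem[L1]=1
8. P0: load  L0  bus=[BusRd,Flush]  L0: P0=S P1=S P2=I  mem[L0]=18
9. P2: load  L1  bus=[BusRd,Flush]  L1: P0=I P1=S P2=S  mem[L1]=30
10. P1: store L2 := 81  bus=[BusRdX]  L2: P0=I P1=M P2=I  mem[L2]=40
11. P2: store L1 := 33  bus=[BusUpgr]  L1: P0=I P1=I P2=M  mem[L1]=30
12. P2: load  L0  bus=[BusRd]  L0: P0=S P1=S P2=S  mem[L0]=18
13. P2: load  L0  bus=[-]  L0: P0=S P1=S P2=S  mem[L0]=18
14. P0: store L1 := 18  bus=[BusRdX,Flush]  L1: P0=M P1=I P2=I  mem[L1]=33
15. P2: load  L1  bus=[BusRd,Flush]  L1: P0=S P1=I P2=S  mem[L1]=18
16. P1: store L0 := 58  bus=[BusUpgr]  L0: P0=I P1=M P2=I  mem[L0]=18
17. P1: load  L2  bus=[-]  L2: P0=I P1=M P2=I  mem[L2]=40
18. P2: store L0 := 84  bus=[BusRdX,Flush]  L0: P0=I P1=I P2=M  mem[L0]=58
19. P0: store L2 := 9  bus=[BusRdX,Flush]  L2: P0=M P1=I P2=I  mem[L2]=81
20. P0: store L0 := 46  bus=[BusRdX,Flush]  L0: P0=M P1=I P2=I  mem[L0]=84
21. P2: store L1 := 38  bus=[BusUpgr]  L1: P0=I P1=I P2=M  mem[L1]=18

memory[L2] = 81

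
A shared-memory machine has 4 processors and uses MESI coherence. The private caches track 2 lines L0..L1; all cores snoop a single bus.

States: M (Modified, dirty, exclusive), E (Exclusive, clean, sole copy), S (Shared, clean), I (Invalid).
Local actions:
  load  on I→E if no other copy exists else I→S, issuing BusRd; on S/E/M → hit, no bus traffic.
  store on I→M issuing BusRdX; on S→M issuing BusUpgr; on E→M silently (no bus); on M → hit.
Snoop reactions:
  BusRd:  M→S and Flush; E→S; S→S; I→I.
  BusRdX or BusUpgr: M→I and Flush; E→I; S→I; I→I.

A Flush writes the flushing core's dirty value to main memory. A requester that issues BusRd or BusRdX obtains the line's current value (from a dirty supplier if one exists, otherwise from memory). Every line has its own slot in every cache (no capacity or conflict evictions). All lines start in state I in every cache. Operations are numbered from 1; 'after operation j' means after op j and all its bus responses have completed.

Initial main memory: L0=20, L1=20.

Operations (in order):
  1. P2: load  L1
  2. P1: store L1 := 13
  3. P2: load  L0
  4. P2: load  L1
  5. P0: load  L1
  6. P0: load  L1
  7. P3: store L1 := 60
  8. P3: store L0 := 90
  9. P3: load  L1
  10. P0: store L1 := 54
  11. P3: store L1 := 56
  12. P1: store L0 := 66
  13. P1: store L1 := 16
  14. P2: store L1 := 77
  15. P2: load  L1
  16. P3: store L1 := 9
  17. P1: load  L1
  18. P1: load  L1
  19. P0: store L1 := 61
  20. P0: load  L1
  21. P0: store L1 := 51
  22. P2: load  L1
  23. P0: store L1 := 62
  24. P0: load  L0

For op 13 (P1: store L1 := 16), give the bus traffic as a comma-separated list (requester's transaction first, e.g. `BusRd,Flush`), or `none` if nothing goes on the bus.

  op1 P2: load  L1 → I/I/E/I on L1; bus BusRd; mem=20
  op2 P1: store L1 := 13 → I/M/I/I on L1; bus BusRdX; mem=20
  op3 P2: load  L0 → I/I/E/I on L0; bus BusRd; mem=20
  op4 P2: load  L1 → I/S/S/I on L1; bus BusRd Flush; mem=13
  op5 P0: load  L1 → S/S/S/I on L1; bus BusRd; mem=13
  op6 P0: load  L1 → S/S/S/I on L1; bus (none); mem=13
  op7 P3: store L1 := 60 → I/I/I/M on L1; bus BusRdX; mem=13
  op8 P3: store L0 := 90 → I/I/I/M on L0; bus BusRdX; mem=20
  op9 P3: load  L1 → I/I/I/M on L1; bus (none); mem=13
  op10 P0: store L1 := 54 → M/I/I/I on L1; bus BusRdX Flush; mem=60
  op11 P3: store L1 := 56 → I/I/I/M on L1; bus BusRdX Flush; mem=54
  op12 P1: store L0 := 66 → I/M/I/I on L0; bus BusRdX Flush; mem=90
  op13 P1: store L1 := 16 → I/M/I/I on L1; bus BusRdX Flush; mem=56
  op14 P2: store L1 := 77 → I/I/M/I on L1; bus BusRdX Flush; mem=16
  op15 P2: load  L1 → I/I/M/I on L1; bus (none); mem=16
  op16 P3: store L1 := 9 → I/I/I/M on L1; bus BusRdX Flush; mem=77
  op17 P1: load  L1 → I/S/I/S on L1; bus BusRd Flush; mem=9
  op18 P1: load  L1 → I/S/I/S on L1; bus (none); mem=9
  op19 P0: store L1 := 61 → M/I/I/I on L1; bus BusRdX; mem=9
  op20 P0: load  L1 → M/I/I/I on L1; bus (none); mem=9
  op21 P0: store L1 := 51 → M/I/I/I on L1; bus (none); mem=9
  op22 P2: load  L1 → S/I/S/I on L1; bus BusRd Flush; mem=51
  op23 P0: store L1 := 62 → M/I/I/I on L1; bus BusUpgr; mem=51
  op24 P0: load  L0 → S/S/I/I on L0; bus BusRd Flush; mem=66

bus = BusRdX,Flush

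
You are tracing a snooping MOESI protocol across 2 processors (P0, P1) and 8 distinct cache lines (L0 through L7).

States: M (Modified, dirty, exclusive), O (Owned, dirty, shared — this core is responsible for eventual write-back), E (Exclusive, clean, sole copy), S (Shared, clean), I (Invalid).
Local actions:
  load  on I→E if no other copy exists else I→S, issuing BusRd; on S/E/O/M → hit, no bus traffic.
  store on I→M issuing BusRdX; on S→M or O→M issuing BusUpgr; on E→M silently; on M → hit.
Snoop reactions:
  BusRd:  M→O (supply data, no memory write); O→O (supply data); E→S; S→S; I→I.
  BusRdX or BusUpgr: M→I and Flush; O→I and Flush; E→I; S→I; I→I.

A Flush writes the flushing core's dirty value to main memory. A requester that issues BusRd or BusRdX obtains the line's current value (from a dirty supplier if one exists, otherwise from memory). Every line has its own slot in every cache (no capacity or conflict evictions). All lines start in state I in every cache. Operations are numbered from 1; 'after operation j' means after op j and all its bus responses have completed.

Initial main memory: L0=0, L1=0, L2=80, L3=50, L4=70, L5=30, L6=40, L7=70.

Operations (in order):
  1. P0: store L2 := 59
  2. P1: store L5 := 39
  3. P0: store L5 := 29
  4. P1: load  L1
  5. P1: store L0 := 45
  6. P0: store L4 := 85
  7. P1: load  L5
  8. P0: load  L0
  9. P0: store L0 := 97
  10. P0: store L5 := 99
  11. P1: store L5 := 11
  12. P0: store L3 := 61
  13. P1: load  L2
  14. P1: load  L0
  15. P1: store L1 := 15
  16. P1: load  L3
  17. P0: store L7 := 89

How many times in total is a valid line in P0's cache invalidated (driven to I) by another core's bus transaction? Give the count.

invalidations = 1

  op1 P0: store L2 := 59 → M/I on L2; bus BusRdX; mem=80
  op2 P1: store L5 := 39 → I/M on L5; bus BusRdX; mem=30
  op3 P0: store L5 := 29 → M/I on L5; bus BusRdX Flush; mem=39
  op4 P1: load  L1 → I/E on L1; bus BusRd; mem=0
  op5 P1: store L0 := 45 → I/M on L0; bus BusRdX; mem=0
  op6 P0: store L4 := 85 → M/I on L4; bus BusRdX; mem=70
  op7 P1: load  L5 → O/S on L5; bus BusRd; mem=39
  op8 P0: load  L0 → S/O on L0; bus BusRd; mem=0
  op9 P0: store L0 := 97 → M/I on L0; bus BusUpgr Flush; mem=45
  op10 P0: store L5 := 99 → M/I on L5; bus BusUpgr; mem=39
  op11 P1: store L5 := 11 → I/M on L5; bus BusRdX Flush; mem=99
  op12 P0: store L3 := 61 → M/I on L3; bus BusRdX; mem=50
  op13 P1: load  L2 → O/S on L2; bus BusRd; mem=80
  op14 P1: load  L0 → O/S on L0; bus BusRd; mem=45
  op15 P1: store L1 := 15 → I/M on L1; bus (none); mem=0
  op16 P1: load  L3 → O/S on L3; bus BusRd; mem=50
  op17 P0: store L7 := 89 → M/I on L7; bus BusRdX; mem=70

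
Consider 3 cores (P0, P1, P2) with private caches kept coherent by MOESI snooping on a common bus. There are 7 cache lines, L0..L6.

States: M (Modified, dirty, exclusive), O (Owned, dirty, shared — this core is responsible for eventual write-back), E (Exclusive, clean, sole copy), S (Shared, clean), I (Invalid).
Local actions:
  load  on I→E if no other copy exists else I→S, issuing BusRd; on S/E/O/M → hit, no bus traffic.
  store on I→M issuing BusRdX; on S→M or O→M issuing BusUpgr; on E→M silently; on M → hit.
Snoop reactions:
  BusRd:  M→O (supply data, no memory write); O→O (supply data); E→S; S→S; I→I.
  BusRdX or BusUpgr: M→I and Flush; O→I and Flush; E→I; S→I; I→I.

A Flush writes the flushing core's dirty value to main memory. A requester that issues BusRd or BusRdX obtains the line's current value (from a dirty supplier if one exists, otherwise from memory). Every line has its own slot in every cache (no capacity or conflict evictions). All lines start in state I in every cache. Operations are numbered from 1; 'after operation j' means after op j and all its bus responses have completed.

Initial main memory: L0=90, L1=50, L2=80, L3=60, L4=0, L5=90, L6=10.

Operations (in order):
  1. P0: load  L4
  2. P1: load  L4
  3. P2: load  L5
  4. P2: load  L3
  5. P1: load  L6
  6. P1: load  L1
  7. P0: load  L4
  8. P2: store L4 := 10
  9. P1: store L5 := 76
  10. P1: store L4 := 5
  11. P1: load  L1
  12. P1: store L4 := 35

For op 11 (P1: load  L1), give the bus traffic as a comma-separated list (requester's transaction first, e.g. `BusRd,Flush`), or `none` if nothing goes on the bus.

bus = none

[1] P0: load  L4 | P0:E(0), P1:I, P2:I | bus: BusRd
[2] P1: load  L4 | P0:S(0), P1:S(0), P2:I | bus: BusRd
[3] P2: load  L5 | P0:I, P1:I, P2:E(90) | bus: BusRd
[4] P2: load  L3 | P0:I, P1:I, P2:E(60) | bus: BusRd
[5] P1: load  L6 | P0:I, P1:E(10), P2:I | bus: BusRd
[6] P1: load  L1 | P0:I, P1:E(50), P2:I | bus: BusRd
[7] P0: load  L4 | P0:S(0), P1:S(0), P2:I | bus: none
[8] P2: store L4 := 10 | P0:I, P1:I, P2:M(10) | bus: BusRdX
[9] P1: store L5 := 76 | P0:I, P1:M(76), P2:I | bus: BusRdX
[10] P1: store L4 := 5 | P0:I, P1:M(5), P2:I | bus: BusRdX,Flush
[11] P1: load  L1 | P0:I, P1:E(50), P2:I | bus: none
[12] P1: store L4 := 35 | P0:I, P1:M(35), P2:I | bus: none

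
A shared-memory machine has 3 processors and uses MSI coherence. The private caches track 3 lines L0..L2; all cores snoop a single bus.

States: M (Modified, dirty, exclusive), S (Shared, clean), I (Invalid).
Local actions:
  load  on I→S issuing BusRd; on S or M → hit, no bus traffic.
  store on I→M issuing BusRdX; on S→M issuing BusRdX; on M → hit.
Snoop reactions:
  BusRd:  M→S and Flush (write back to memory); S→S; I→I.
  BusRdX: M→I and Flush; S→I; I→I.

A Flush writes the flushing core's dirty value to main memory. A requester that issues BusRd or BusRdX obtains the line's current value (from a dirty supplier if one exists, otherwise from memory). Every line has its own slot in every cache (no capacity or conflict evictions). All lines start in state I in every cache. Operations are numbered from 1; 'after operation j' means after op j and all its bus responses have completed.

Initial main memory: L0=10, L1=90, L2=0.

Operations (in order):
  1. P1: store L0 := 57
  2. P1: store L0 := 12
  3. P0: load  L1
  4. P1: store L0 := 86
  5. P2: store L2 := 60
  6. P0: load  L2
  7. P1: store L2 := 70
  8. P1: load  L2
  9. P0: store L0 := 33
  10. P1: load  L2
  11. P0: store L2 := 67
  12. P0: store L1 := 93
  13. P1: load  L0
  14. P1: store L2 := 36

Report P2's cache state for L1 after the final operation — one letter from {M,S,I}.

state = I

[1] P1: store L0 := 57 | P0:I, P1:M(57), P2:I | bus: BusRdX
[2] P1: store L0 := 12 | P0:I, P1:M(12), P2:I | bus: none
[3] P0: load  L1 | P0:S(90), P1:I, P2:I | bus: BusRd
[4] P1: store L0 := 86 | P0:I, P1:M(86), P2:I | bus: none
[5] P2: store L2 := 60 | P0:I, P1:I, P2:M(60) | bus: BusRdX
[6] P0: load  L2 | P0:S(60), P1:I, P2:S(60) | bus: BusRd,Flush
[7] P1: store L2 := 70 | P0:I, P1:M(70), P2:I | bus: BusRdX
[8] P1: load  L2 | P0:I, P1:M(70), P2:I | bus: none
[9] P0: store L0 := 33 | P0:M(33), P1:I, P2:I | bus: BusRdX,Flush
[10] P1: load  L2 | P0:I, P1:M(70), P2:I | bus: none
[11] P0: store L2 := 67 | P0:M(67), P1:I, P2:I | bus: BusRdX,Flush
[12] P0: store L1 := 93 | P0:M(93), P1:I, P2:I | bus: BusRdX
[13] P1: load  L0 | P0:S(33), P1:S(33), P2:I | bus: BusRd,Flush
[14] P1: store L2 := 36 | P0:I, P1:M(36), P2:I | bus: BusRdX,Flush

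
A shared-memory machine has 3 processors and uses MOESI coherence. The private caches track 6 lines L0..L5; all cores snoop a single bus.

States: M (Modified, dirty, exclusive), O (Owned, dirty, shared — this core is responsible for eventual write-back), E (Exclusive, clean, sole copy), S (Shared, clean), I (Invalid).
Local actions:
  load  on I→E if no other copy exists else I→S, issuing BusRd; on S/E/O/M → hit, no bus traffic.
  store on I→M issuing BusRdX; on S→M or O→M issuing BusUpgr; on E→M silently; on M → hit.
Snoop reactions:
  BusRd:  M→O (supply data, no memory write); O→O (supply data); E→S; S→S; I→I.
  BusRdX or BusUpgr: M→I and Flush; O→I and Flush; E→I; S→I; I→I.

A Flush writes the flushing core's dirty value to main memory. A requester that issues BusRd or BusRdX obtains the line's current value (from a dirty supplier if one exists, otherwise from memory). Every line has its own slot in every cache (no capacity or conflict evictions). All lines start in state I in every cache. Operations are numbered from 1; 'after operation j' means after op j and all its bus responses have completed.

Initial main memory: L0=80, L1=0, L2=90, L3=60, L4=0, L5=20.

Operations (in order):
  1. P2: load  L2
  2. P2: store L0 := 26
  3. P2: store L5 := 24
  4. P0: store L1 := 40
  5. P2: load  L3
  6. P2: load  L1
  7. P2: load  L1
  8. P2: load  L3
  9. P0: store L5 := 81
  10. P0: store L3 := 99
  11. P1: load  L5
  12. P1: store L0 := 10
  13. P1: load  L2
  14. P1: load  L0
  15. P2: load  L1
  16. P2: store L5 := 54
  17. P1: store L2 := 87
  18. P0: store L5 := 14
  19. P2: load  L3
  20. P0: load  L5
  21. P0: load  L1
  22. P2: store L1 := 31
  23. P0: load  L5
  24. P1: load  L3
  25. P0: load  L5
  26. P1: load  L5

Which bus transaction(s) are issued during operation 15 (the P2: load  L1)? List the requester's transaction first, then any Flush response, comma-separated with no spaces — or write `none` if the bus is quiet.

bus = none

[1] P2: load  L2 | P0:I, P1:I, P2:E(90) | bus: BusRd
[2] P2: store L0 := 26 | P0:I, P1:I, P2:M(26) | bus: BusRdX
[3] P2: store L5 := 24 | P0:I, P1:I, P2:M(24) | bus: BusRdX
[4] P0: store L1 := 40 | P0:M(40), P1:I, P2:I | bus: BusRdX
[5] P2: load  L3 | P0:I, P1:I, P2:E(60) | bus: BusRd
[6] P2: load  L1 | P0:O(40), P1:I, P2:S(40) | bus: BusRd
[7] P2: load  L1 | P0:O(40), P1:I, P2:S(40) | bus: none
[8] P2: load  L3 | P0:I, P1:I, P2:E(60) | bus: none
[9] P0: store L5 := 81 | P0:M(81), P1:I, P2:I | bus: BusRdX,Flush
[10] P0: store L3 := 99 | P0:M(99), P1:I, P2:I | bus: BusRdX
[11] P1: load  L5 | P0:O(81), P1:S(81), P2:I | bus: BusRd
[12] P1: store L0 := 10 | P0:I, P1:M(10), P2:I | bus: BusRdX,Flush
[13] P1: load  L2 | P0:I, P1:S(90), P2:S(90) | bus: BusRd
[14] P1: load  L0 | P0:I, P1:M(10), P2:I | bus: none
[15] P2: load  L1 | P0:O(40), P1:I, P2:S(40) | bus: none
[16] P2: store L5 := 54 | P0:I, P1:I, P2:M(54) | bus: BusRdX,Flush
[17] P1: store L2 := 87 | P0:I, P1:M(87), P2:I | bus: BusUpgr
[18] P0: store L5 := 14 | P0:M(14), P1:I, P2:I | bus: BusRdX,Flush
[19] P2: load  L3 | P0:O(99), P1:I, P2:S(99) | bus: BusRd
[20] P0: load  L5 | P0:M(14), P1:I, P2:I | bus: none
[21] P0: load  L1 | P0:O(40), P1:I, P2:S(40) | bus: none
[22] P2: store L1 := 31 | P0:I, P1:I, P2:M(31) | bus: BusUpgr,Flush
[23] P0: load  L5 | P0:M(14), P1:I, P2:I | bus: none
[24] P1: load  L3 | P0:O(99), P1:S(99), P2:S(99) | bus: BusRd
[25] P0: load  L5 | P0:M(14), P1:I, P2:I | bus: none
[26] P1: load  L5 | P0:O(14), P1:S(14), P2:I | bus: BusRd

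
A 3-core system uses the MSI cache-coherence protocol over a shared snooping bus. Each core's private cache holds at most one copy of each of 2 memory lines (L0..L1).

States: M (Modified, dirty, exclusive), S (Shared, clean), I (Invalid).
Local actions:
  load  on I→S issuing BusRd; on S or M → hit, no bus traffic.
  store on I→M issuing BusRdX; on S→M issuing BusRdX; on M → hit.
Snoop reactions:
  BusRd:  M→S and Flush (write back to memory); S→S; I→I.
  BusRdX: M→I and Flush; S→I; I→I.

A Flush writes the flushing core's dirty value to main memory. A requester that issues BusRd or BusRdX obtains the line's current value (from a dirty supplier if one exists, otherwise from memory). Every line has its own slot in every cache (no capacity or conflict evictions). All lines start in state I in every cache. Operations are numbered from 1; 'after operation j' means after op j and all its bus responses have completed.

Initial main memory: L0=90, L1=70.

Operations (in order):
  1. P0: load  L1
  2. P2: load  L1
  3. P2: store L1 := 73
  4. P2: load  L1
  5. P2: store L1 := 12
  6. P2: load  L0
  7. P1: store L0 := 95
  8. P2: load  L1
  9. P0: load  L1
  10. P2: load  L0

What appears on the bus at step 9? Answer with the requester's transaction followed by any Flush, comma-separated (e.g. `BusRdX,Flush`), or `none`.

[1] P0: load  L1 | P0:S(70), P1:I, P2:I | bus: BusRd
[2] P2: load  L1 | P0:S(70), P1:I, P2:S(70) | bus: BusRd
[3] P2: store L1 := 73 | P0:I, P1:I, P2:M(73) | bus: BusRdX
[4] P2: load  L1 | P0:I, P1:I, P2:M(73) | bus: none
[5] P2: store L1 := 12 | P0:I, P1:I, P2:M(12) | bus: none
[6] P2: load  L0 | P0:I, P1:I, P2:S(90) | bus: BusRd
[7] P1: store L0 := 95 | P0:I, P1:M(95), P2:I | bus: BusRdX
[8] P2: load  L1 | P0:I, P1:I, P2:M(12) | bus: none
[9] P0: load  L1 | P0:S(12), P1:I, P2:S(12) | bus: BusRd,Flush
[10] P2: load  L0 | P0:I, P1:S(95), P2:S(95) | bus: BusRd,Flush

bus = BusRd,Flush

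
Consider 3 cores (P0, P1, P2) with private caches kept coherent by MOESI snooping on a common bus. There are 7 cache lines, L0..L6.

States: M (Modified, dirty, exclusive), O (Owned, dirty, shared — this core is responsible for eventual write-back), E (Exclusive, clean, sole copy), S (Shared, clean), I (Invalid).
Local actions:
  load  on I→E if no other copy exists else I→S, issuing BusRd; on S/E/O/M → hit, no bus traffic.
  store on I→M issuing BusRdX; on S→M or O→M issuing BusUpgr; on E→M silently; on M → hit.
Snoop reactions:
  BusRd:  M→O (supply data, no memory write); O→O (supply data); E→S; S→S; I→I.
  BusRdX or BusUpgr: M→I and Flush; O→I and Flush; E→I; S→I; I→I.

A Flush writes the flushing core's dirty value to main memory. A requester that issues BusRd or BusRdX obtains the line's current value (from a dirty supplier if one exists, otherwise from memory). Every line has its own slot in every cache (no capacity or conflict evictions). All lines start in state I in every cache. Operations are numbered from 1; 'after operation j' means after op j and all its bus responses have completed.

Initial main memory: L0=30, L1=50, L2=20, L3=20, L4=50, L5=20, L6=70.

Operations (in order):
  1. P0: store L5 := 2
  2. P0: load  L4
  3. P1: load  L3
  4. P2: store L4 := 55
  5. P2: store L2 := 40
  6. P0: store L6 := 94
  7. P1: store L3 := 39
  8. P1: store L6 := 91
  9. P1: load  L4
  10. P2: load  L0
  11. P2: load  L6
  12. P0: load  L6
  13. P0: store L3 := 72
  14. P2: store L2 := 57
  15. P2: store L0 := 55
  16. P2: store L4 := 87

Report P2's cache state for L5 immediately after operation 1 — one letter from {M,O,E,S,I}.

1. P0: store L5 := 2  bus=[BusRdX]  L5: P0=M P1=I P2=I  mem[L5]=20
2. P0: load  L4  bus=[BusRd]  L4: P0=E P1=I P2=I  mem[L4]=50
3. P1: load  L3  bus=[BusRd]  L3: P0=I P1=E P2=I  mem[L3]=20
4. P2: store L4 := 55  bus=[BusRdX]  L4: P0=I P1=I P2=M  mem[L4]=50
5. P2: store L2 := 40  bus=[BusRdX]  L2: P0=I P1=I P2=M  mem[L2]=20
6. P0: store L6 := 94  bus=[BusRdX]  L6: P0=M P1=I P2=I  mem[L6]=70
7. P1: store L3 := 39  bus=[-]  L3: P0=I P1=M P2=I  mem[L3]=20
8. P1: store L6 := 91  bus=[BusRdX,Flush]  L6: P0=I P1=M P2=I  mem[L6]=94
9. P1: load  L4  bus=[BusRd]  L4: P0=I P1=S P2=O  mem[L4]=50
10. P2: load  L0  bus=[BusRd]  L0: P0=I P1=I P2=E  mem[L0]=30
11. P2: load  L6  bus=[BusRd]  L6: P0=I P1=O P2=S  mem[L6]=94
12. P0: load  L6  bus=[BusRd]  L6: P0=S P1=O P2=S  mem[L6]=94
13. P0: store L3 := 72  bus=[BusRdX,Flush]  L3: P0=M P1=I P2=I  mem[L3]=39
14. P2: store L2 := 57  bus=[-]  L2: P0=I P1=I P2=M  mem[L2]=20
15. P2: store L0 := 55  bus=[-]  L0: P0=I P1=I P2=M  mem[L0]=30
16. P2: store L4 := 87  bus=[BusUpgr]  L4: P0=I P1=I P2=M  mem[L4]=50

state = I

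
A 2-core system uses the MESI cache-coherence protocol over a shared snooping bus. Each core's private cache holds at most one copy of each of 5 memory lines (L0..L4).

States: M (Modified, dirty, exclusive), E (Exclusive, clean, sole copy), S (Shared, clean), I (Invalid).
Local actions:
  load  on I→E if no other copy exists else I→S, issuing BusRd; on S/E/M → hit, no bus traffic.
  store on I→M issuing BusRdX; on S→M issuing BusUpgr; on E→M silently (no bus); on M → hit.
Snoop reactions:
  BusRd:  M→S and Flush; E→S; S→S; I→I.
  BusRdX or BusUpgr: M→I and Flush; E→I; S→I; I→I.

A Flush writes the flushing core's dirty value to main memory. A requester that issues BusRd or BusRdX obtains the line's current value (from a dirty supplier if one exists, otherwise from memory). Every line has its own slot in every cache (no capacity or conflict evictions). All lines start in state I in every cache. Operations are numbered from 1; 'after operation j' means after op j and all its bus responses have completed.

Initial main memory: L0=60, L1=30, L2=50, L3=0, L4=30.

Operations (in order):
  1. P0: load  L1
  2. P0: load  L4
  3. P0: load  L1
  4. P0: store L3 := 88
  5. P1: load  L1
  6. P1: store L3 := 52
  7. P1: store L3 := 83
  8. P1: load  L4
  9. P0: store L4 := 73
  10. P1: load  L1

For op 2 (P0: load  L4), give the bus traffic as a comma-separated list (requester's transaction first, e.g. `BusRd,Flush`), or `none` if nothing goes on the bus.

bus = BusRd

1. P0: load  L1  bus=[BusRd]  L1: P0=E P1=I  mem[L1]=30
2. P0: load  L4  bus=[BusRd]  L4: P0=E P1=I  mem[L4]=30
3. P0: load  L1  bus=[-]  L1: P0=E P1=I  mem[L1]=30
4. P0: store L3 := 88  bus=[BusRdX]  L3: P0=M P1=I  mem[L3]=0
5. P1: load  L1  bus=[BusRd]  L1: P0=S P1=S  mem[L1]=30
6. P1: store L3 := 52  bus=[BusRdX,Flush]  L3: P0=I P1=M  mem[L3]=88
7. P1: store L3 := 83  bus=[-]  L3: P0=I P1=M  mem[L3]=88
8. P1: load  L4  bus=[BusRd]  L4: P0=S P1=S  mem[L4]=30
9. P0: store L4 := 73  bus=[BusUpgr]  L4: P0=M P1=I  mem[L4]=30
10. P1: load  L1  bus=[-]  L1: P0=S P1=S  mem[L1]=30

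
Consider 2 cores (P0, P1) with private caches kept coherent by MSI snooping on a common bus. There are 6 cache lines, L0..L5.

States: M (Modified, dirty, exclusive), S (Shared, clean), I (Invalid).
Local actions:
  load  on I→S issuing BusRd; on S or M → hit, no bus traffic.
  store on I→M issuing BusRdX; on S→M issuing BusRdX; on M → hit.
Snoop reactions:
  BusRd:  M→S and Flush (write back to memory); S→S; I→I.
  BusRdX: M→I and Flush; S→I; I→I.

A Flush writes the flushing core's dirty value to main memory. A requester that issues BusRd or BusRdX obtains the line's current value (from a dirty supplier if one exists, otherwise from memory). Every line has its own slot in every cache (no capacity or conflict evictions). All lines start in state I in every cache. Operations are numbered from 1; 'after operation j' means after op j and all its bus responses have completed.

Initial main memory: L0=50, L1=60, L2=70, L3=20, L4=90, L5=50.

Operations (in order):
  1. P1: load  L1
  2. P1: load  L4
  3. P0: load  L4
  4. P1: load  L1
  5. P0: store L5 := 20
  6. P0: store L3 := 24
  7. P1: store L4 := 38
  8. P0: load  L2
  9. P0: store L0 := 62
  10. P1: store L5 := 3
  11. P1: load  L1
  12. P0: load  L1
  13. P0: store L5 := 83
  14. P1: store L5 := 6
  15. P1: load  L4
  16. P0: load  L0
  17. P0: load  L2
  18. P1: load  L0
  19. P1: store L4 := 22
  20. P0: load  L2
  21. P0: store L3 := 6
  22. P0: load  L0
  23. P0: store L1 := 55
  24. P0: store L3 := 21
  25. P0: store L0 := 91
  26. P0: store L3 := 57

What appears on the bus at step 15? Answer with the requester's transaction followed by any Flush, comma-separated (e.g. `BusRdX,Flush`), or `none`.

1. P1: load  L1  bus=[BusRd]  L1: P0=I P1=S  mem[L1]=60
2. P1: load  L4  bus=[BusRd]  L4: P0=I P1=S  mem[L4]=90
3. P0: load  L4  bus=[BusRd]  L4: P0=S P1=S  mem[L4]=90
4. P1: load  L1  bus=[-]  L1: P0=I P1=S  mem[L1]=60
5. P0: store L5 := 20  bus=[BusRdX]  L5: P0=M P1=I  mem[L5]=50
6. P0: store L3 := 24  bus=[BusRdX]  L3: P0=M P1=I  mem[L3]=20
7. P1: store L4 := 38  bus=[BusRdX]  L4: P0=I P1=M  mem[L4]=90
8. P0: load  L2  bus=[BusRd]  L2: P0=S P1=I  mem[L2]=70
9. P0: store L0 := 62  bus=[BusRdX]  L0: P0=M P1=I  mem[L0]=50
10. P1: store L5 := 3  bus=[BusRdX,Flush]  L5: P0=I P1=M  mem[L5]=20
11. P1: load  L1  bus=[-]  L1: P0=I P1=S  mem[L1]=60
12. P0: load  L1  bus=[BusRd]  L1: P0=S P1=S  mem[L1]=60
13. P0: store L5 := 83  bus=[BusRdX,Flush]  L5: P0=M P1=I  mem[L5]=3
14. P1: store L5 := 6  bus=[BusRdX,Flush]  L5: P0=I P1=M  mem[L5]=83
15. P1: load  L4  bus=[-]  L4: P0=I P1=M  mem[L4]=90
16. P0: load  L0  bus=[-]  L0: P0=M P1=I  mem[L0]=50
17. P0: load  L2  bus=[-]  L2: P0=S P1=I  mem[L2]=70
18. P1: load  L0  bus=[BusRd,Flush]  L0: P0=S P1=S  mem[L0]=62
19. P1: store L4 := 22  bus=[-]  L4: P0=I P1=M  mem[L4]=90
20. P0: load  L2  bus=[-]  L2: P0=S P1=I  mem[L2]=70
21. P0: store L3 := 6  bus=[-]  L3: P0=M P1=I  mem[L3]=20
22. P0: load  L0  bus=[-]  L0: P0=S P1=S  mem[L0]=62
23. P0: store L1 := 55  bus=[BusRdX]  L1: P0=M P1=I  mem[L1]=60
24. P0: store L3 := 21  bus=[-]  L3: P0=M P1=I  mem[L3]=20
25. P0: store L0 := 91  bus=[BusRdX]  L0: P0=M P1=I  mem[L0]=62
26. P0: store L3 := 57  bus=[-]  L3: P0=M P1=I  mem[L3]=20

bus = none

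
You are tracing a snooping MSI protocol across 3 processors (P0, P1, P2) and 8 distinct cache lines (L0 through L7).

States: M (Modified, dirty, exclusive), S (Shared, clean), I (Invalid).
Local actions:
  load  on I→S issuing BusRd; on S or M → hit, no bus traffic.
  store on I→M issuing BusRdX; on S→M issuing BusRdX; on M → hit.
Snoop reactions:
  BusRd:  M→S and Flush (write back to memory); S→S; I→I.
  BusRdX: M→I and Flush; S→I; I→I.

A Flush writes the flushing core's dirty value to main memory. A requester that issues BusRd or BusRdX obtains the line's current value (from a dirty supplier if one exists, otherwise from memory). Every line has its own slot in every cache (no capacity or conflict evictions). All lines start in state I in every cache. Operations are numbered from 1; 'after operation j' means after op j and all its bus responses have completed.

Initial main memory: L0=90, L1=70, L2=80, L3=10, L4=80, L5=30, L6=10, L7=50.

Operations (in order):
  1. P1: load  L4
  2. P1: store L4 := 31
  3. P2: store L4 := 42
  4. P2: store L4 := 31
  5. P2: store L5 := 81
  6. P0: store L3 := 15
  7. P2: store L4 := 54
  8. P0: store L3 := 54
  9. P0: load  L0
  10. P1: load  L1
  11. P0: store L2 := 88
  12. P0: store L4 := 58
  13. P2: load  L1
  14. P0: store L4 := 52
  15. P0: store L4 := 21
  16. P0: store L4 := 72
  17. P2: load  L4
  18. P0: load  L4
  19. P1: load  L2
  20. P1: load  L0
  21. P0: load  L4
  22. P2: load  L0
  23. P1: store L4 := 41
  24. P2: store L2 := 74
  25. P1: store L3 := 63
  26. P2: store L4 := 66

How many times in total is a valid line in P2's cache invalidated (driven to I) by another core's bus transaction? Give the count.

invalidations = 2

  op1 P1: load  L4 → I/S/I on L4; bus BusRd; mem=80
  op2 P1: store L4 := 31 → I/M/I on L4; bus BusRdX; mem=80
  op3 P2: store L4 := 42 → I/I/M on L4; bus BusRdX Flush; mem=31
  op4 P2: store L4 := 31 → I/I/M on L4; bus (none); mem=31
  op5 P2: store L5 := 81 → I/I/M on L5; bus BusRdX; mem=30
  op6 P0: store L3 := 15 → M/I/I on L3; bus BusRdX; mem=10
  op7 P2: store L4 := 54 → I/I/M on L4; bus (none); mem=31
  op8 P0: store L3 := 54 → M/I/I on L3; bus (none); mem=10
  op9 P0: load  L0 → S/I/I on L0; bus BusRd; mem=90
  op10 P1: load  L1 → I/S/I on L1; bus BusRd; mem=70
  op11 P0: store L2 := 88 → M/I/I on L2; bus BusRdX; mem=80
  op12 P0: store L4 := 58 → M/I/I on L4; bus BusRdX Flush; mem=54
  op13 P2: load  L1 → I/S/S on L1; bus BusRd; mem=70
  op14 P0: store L4 := 52 → M/I/I on L4; bus (none); mem=54
  op15 P0: store L4 := 21 → M/I/I on L4; bus (none); mem=54
  op16 P0: store L4 := 72 → M/I/I on L4; bus (none); mem=54
  op17 P2: load  L4 → S/I/S on L4; bus BusRd Flush; mem=72
  op18 P0: load  L4 → S/I/S on L4; bus (none); mem=72
  op19 P1: load  L2 → S/S/I on L2; bus BusRd Flush; mem=88
  op20 P1: load  L0 → S/S/I on L0; bus BusRd; mem=90
  op21 P0: load  L4 → S/I/S on L4; bus (none); mem=72
  op22 P2: load  L0 → S/S/S on L0; bus BusRd; mem=90
  op23 P1: store L4 := 41 → I/M/I on L4; bus BusRdX; mem=72
  op24 P2: store L2 := 74 → I/I/M on L2; bus BusRdX; mem=88
  op25 P1: store L3 := 63 → I/M/I on L3; bus BusRdX Flush; mem=54
  op26 P2: store L4 := 66 → I/I/M on L4; bus BusRdX Flush; mem=41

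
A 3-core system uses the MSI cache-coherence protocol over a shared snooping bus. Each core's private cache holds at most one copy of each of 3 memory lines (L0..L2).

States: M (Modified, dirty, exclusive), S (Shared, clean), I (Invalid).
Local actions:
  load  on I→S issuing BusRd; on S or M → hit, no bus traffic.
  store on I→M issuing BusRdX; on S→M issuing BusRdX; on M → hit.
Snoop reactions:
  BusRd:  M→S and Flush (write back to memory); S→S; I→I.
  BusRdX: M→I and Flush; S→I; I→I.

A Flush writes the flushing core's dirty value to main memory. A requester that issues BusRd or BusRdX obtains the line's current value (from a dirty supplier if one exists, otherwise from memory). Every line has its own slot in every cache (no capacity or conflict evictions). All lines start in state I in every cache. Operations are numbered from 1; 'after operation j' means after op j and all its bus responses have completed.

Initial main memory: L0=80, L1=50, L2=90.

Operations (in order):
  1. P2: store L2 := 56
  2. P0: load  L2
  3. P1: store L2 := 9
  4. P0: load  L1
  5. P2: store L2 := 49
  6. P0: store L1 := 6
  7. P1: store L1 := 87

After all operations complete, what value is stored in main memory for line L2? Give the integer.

memory[L2] = 9

1. P2: store L2 := 56  bus=[BusRdX]  L2: P0=I P1=I P2=M  mem[L2]=90
2. P0: load  L2  bus=[BusRd,Flush]  L2: P0=S P1=I P2=S  mem[L2]=56
3. P1: store L2 := 9  bus=[BusRdX]  L2: P0=I P1=M P2=I  mem[L2]=56
4. P0: load  L1  bus=[BusRd]  L1: P0=S P1=I P2=I  mem[L1]=50
5. P2: store L2 := 49  bus=[BusRdX,Flush]  L2: P0=I P1=I P2=M  mem[L2]=9
6. P0: store L1 := 6  bus=[BusRdX]  L1: P0=M P1=I P2=I  mem[L1]=50
7. P1: store L1 := 87  bus=[BusRdX,Flush]  L1: P0=I P1=M P2=I  mem[L1]=6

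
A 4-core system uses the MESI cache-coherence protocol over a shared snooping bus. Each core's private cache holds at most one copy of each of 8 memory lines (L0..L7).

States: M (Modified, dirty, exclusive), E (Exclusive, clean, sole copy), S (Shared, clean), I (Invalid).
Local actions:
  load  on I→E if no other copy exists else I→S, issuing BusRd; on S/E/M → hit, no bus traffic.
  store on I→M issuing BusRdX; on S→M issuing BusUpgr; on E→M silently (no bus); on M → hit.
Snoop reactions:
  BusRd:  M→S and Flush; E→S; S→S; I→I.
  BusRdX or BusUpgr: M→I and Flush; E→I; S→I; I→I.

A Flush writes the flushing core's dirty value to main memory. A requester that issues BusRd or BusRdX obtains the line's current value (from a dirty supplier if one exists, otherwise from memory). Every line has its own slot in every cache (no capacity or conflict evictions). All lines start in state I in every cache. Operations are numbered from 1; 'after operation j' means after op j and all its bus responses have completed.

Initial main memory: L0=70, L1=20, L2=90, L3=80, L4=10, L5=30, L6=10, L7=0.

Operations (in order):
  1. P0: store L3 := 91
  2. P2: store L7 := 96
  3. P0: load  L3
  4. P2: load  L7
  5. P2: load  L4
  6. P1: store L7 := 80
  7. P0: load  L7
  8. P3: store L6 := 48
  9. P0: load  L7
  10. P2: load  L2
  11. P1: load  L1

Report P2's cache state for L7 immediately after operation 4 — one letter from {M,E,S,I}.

step 1: P0: store L3 := 91  ⟶  MIII  (L3)  txn=BusRdX  M[L3]=80
step 2: P2: store L7 := 96  ⟶  IIMI  (L7)  txn=BusRdX  M[L7]=0
step 3: P0: load  L3  ⟶  MIII  (L3)  txn=∅  M[L3]=80
step 4: P2: load  L7  ⟶  IIMI  (L7)  txn=∅  M[L7]=0
step 5: P2: load  L4  ⟶  IIEI  (L4)  txn=BusRd  M[L4]=10
step 6: P1: store L7 := 80  ⟶  IMII  (L7)  txn=BusRdX+Flush  M[L7]=96
step 7: P0: load  L7  ⟶  SSII  (L7)  txn=BusRd+Flush  M[L7]=80
step 8: P3: store L6 := 48  ⟶  IIIM  (L6)  txn=BusRdX  M[L6]=10
step 9: P0: load  L7  ⟶  SSII  (L7)  txn=∅  M[L7]=80
step 10: P2: load  L2  ⟶  IIEI  (L2)  txn=BusRd  M[L2]=90
step 11: P1: load  L1  ⟶  IEII  (L1)  txn=BusRd  M[L1]=20

state = M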